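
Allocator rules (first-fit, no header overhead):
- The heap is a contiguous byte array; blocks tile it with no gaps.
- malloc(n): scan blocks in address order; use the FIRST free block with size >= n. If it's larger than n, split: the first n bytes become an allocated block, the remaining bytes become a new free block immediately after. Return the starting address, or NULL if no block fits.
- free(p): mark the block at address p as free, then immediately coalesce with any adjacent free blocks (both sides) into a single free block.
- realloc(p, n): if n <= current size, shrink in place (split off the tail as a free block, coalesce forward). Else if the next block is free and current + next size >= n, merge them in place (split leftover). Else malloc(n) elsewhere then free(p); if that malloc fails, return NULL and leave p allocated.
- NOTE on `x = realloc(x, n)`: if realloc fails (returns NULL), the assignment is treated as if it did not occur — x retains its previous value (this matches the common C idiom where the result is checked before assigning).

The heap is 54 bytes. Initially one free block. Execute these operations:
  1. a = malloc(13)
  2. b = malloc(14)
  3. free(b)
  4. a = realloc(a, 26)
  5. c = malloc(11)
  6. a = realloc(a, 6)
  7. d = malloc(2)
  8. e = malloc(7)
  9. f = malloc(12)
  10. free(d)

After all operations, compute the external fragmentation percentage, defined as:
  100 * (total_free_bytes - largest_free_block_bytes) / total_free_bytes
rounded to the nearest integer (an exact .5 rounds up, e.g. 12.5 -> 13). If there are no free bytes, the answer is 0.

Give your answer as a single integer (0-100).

Op 1: a = malloc(13) -> a = 0; heap: [0-12 ALLOC][13-53 FREE]
Op 2: b = malloc(14) -> b = 13; heap: [0-12 ALLOC][13-26 ALLOC][27-53 FREE]
Op 3: free(b) -> (freed b); heap: [0-12 ALLOC][13-53 FREE]
Op 4: a = realloc(a, 26) -> a = 0; heap: [0-25 ALLOC][26-53 FREE]
Op 5: c = malloc(11) -> c = 26; heap: [0-25 ALLOC][26-36 ALLOC][37-53 FREE]
Op 6: a = realloc(a, 6) -> a = 0; heap: [0-5 ALLOC][6-25 FREE][26-36 ALLOC][37-53 FREE]
Op 7: d = malloc(2) -> d = 6; heap: [0-5 ALLOC][6-7 ALLOC][8-25 FREE][26-36 ALLOC][37-53 FREE]
Op 8: e = malloc(7) -> e = 8; heap: [0-5 ALLOC][6-7 ALLOC][8-14 ALLOC][15-25 FREE][26-36 ALLOC][37-53 FREE]
Op 9: f = malloc(12) -> f = 37; heap: [0-5 ALLOC][6-7 ALLOC][8-14 ALLOC][15-25 FREE][26-36 ALLOC][37-48 ALLOC][49-53 FREE]
Op 10: free(d) -> (freed d); heap: [0-5 ALLOC][6-7 FREE][8-14 ALLOC][15-25 FREE][26-36 ALLOC][37-48 ALLOC][49-53 FREE]
Free blocks: [2 11 5] total_free=18 largest=11 -> 100*(18-11)/18 = 700/18 ≈ 38.889 -> rounds to 39

Answer: 39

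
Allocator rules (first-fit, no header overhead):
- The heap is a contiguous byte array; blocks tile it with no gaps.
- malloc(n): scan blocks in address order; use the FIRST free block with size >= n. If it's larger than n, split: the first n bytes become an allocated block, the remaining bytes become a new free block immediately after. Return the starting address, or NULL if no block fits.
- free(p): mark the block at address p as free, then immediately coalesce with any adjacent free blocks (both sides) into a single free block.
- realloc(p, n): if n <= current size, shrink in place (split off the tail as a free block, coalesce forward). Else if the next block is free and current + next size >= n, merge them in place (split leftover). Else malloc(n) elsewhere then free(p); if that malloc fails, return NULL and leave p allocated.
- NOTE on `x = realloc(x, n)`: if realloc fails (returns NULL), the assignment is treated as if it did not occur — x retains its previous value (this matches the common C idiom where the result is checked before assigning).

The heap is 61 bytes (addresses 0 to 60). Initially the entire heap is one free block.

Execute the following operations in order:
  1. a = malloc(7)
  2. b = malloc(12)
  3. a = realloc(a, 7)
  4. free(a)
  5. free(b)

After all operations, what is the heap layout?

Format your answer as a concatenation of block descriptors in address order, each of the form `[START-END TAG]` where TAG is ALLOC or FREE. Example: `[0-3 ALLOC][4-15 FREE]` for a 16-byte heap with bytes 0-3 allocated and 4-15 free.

Op 1: a = malloc(7) -> a = 0; heap: [0-6 ALLOC][7-60 FREE]
Op 2: b = malloc(12) -> b = 7; heap: [0-6 ALLOC][7-18 ALLOC][19-60 FREE]
Op 3: a = realloc(a, 7) -> a = 0; heap: [0-6 ALLOC][7-18 ALLOC][19-60 FREE]
Op 4: free(a) -> (freed a); heap: [0-6 FREE][7-18 ALLOC][19-60 FREE]
Op 5: free(b) -> (freed b); heap: [0-60 FREE]

Answer: [0-60 FREE]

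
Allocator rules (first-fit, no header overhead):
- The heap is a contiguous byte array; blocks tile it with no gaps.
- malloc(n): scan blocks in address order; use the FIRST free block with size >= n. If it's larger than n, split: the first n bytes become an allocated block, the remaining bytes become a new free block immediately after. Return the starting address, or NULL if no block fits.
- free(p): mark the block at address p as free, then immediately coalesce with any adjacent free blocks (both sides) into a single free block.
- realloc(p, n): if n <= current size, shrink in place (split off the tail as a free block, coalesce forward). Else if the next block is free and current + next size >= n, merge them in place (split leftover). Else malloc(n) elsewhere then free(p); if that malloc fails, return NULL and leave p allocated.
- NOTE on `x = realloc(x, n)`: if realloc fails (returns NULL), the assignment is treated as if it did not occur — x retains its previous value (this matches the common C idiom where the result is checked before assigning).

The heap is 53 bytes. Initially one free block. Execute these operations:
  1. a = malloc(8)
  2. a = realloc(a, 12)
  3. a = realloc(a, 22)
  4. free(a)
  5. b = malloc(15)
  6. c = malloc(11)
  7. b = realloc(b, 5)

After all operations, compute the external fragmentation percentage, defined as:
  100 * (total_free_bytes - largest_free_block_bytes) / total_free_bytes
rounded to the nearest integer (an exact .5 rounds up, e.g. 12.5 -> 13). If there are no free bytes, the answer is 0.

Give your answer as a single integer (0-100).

Answer: 27

Derivation:
Op 1: a = malloc(8) -> a = 0; heap: [0-7 ALLOC][8-52 FREE]
Op 2: a = realloc(a, 12) -> a = 0; heap: [0-11 ALLOC][12-52 FREE]
Op 3: a = realloc(a, 22) -> a = 0; heap: [0-21 ALLOC][22-52 FREE]
Op 4: free(a) -> (freed a); heap: [0-52 FREE]
Op 5: b = malloc(15) -> b = 0; heap: [0-14 ALLOC][15-52 FREE]
Op 6: c = malloc(11) -> c = 15; heap: [0-14 ALLOC][15-25 ALLOC][26-52 FREE]
Op 7: b = realloc(b, 5) -> b = 0; heap: [0-4 ALLOC][5-14 FREE][15-25 ALLOC][26-52 FREE]
Free blocks: [10 27] total_free=37 largest=27 -> 100*(37-27)/37 = 1000/37 ≈ 27.027 -> rounds to 27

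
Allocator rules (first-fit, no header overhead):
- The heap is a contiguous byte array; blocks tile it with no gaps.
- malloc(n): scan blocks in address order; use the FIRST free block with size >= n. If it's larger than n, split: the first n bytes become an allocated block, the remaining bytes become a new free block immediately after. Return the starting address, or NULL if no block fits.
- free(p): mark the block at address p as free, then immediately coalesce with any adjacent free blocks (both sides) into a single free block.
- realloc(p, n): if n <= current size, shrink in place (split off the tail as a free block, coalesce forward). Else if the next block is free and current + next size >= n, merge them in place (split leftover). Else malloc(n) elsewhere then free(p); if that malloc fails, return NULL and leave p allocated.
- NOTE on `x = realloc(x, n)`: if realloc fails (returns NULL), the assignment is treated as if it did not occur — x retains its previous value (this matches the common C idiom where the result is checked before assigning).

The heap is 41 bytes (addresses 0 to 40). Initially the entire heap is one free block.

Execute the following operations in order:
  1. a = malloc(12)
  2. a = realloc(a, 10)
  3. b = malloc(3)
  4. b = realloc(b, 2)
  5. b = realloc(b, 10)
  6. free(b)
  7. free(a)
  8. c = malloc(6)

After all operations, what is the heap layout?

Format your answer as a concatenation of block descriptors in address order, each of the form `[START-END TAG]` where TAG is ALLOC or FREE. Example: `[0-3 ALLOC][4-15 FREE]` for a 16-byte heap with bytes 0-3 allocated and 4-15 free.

Op 1: a = malloc(12) -> a = 0; heap: [0-11 ALLOC][12-40 FREE]
Op 2: a = realloc(a, 10) -> a = 0; heap: [0-9 ALLOC][10-40 FREE]
Op 3: b = malloc(3) -> b = 10; heap: [0-9 ALLOC][10-12 ALLOC][13-40 FREE]
Op 4: b = realloc(b, 2) -> b = 10; heap: [0-9 ALLOC][10-11 ALLOC][12-40 FREE]
Op 5: b = realloc(b, 10) -> b = 10; heap: [0-9 ALLOC][10-19 ALLOC][20-40 FREE]
Op 6: free(b) -> (freed b); heap: [0-9 ALLOC][10-40 FREE]
Op 7: free(a) -> (freed a); heap: [0-40 FREE]
Op 8: c = malloc(6) -> c = 0; heap: [0-5 ALLOC][6-40 FREE]

Answer: [0-5 ALLOC][6-40 FREE]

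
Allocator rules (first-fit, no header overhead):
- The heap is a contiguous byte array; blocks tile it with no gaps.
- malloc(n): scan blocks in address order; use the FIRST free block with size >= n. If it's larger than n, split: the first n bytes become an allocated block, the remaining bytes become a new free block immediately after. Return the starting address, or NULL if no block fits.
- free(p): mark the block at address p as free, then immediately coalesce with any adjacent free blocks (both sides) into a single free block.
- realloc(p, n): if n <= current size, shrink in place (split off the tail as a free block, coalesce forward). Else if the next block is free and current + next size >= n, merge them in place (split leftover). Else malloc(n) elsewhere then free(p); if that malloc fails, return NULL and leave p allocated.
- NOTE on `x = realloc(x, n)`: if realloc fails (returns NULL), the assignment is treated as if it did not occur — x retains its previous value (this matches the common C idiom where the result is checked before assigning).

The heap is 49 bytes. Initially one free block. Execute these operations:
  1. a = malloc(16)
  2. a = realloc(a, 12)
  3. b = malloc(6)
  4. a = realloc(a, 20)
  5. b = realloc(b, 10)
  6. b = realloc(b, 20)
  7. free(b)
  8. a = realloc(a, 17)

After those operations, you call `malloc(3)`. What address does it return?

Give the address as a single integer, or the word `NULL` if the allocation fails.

Op 1: a = malloc(16) -> a = 0; heap: [0-15 ALLOC][16-48 FREE]
Op 2: a = realloc(a, 12) -> a = 0; heap: [0-11 ALLOC][12-48 FREE]
Op 3: b = malloc(6) -> b = 12; heap: [0-11 ALLOC][12-17 ALLOC][18-48 FREE]
Op 4: a = realloc(a, 20) -> a = 18; heap: [0-11 FREE][12-17 ALLOC][18-37 ALLOC][38-48 FREE]
Op 5: b = realloc(b, 10) -> b = 0; heap: [0-9 ALLOC][10-17 FREE][18-37 ALLOC][38-48 FREE]
Op 6: b = realloc(b, 20) -> NULL (b unchanged); heap: [0-9 ALLOC][10-17 FREE][18-37 ALLOC][38-48 FREE]
Op 7: free(b) -> (freed b); heap: [0-17 FREE][18-37 ALLOC][38-48 FREE]
Op 8: a = realloc(a, 17) -> a = 18; heap: [0-17 FREE][18-34 ALLOC][35-48 FREE]
malloc(3): first-fit scan over [0-17 FREE][18-34 ALLOC][35-48 FREE] -> 0

Answer: 0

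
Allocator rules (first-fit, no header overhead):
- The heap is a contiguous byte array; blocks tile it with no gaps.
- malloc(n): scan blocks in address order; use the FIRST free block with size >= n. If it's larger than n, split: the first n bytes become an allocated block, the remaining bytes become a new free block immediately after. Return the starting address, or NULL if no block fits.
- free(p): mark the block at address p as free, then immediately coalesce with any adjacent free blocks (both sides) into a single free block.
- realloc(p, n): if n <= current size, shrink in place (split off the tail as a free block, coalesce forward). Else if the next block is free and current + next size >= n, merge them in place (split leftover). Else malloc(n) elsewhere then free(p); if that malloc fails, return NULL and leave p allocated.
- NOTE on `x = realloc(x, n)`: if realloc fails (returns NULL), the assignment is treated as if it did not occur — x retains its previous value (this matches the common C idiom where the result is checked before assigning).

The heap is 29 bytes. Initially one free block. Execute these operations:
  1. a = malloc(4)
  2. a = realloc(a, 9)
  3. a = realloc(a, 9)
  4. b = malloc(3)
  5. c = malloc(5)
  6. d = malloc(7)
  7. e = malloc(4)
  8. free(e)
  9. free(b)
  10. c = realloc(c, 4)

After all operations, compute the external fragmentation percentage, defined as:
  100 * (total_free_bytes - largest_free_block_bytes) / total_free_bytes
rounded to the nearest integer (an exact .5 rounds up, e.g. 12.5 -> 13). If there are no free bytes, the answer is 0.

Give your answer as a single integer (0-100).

Op 1: a = malloc(4) -> a = 0; heap: [0-3 ALLOC][4-28 FREE]
Op 2: a = realloc(a, 9) -> a = 0; heap: [0-8 ALLOC][9-28 FREE]
Op 3: a = realloc(a, 9) -> a = 0; heap: [0-8 ALLOC][9-28 FREE]
Op 4: b = malloc(3) -> b = 9; heap: [0-8 ALLOC][9-11 ALLOC][12-28 FREE]
Op 5: c = malloc(5) -> c = 12; heap: [0-8 ALLOC][9-11 ALLOC][12-16 ALLOC][17-28 FREE]
Op 6: d = malloc(7) -> d = 17; heap: [0-8 ALLOC][9-11 ALLOC][12-16 ALLOC][17-23 ALLOC][24-28 FREE]
Op 7: e = malloc(4) -> e = 24; heap: [0-8 ALLOC][9-11 ALLOC][12-16 ALLOC][17-23 ALLOC][24-27 ALLOC][28-28 FREE]
Op 8: free(e) -> (freed e); heap: [0-8 ALLOC][9-11 ALLOC][12-16 ALLOC][17-23 ALLOC][24-28 FREE]
Op 9: free(b) -> (freed b); heap: [0-8 ALLOC][9-11 FREE][12-16 ALLOC][17-23 ALLOC][24-28 FREE]
Op 10: c = realloc(c, 4) -> c = 12; heap: [0-8 ALLOC][9-11 FREE][12-15 ALLOC][16-16 FREE][17-23 ALLOC][24-28 FREE]
Free blocks: [3 1 5] total_free=9 largest=5 -> 100*(9-5)/9 = 400/9 ≈ 44.444 -> rounds to 44

Answer: 44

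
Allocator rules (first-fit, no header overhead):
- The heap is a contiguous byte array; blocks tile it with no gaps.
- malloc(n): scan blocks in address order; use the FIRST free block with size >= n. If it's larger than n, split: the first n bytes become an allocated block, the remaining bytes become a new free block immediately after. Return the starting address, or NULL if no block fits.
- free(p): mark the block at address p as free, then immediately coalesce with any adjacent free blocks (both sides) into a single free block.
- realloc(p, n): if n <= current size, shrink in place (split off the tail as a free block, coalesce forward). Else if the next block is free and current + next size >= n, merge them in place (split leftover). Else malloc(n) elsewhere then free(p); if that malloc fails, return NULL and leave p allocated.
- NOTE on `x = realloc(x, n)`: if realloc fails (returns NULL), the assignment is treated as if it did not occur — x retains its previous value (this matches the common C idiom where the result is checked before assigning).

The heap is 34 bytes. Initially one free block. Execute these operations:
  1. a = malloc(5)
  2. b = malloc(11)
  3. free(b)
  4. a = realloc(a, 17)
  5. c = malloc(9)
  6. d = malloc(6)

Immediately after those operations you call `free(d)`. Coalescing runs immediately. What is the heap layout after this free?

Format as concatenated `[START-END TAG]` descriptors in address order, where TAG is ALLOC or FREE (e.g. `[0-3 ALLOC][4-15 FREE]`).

Answer: [0-16 ALLOC][17-25 ALLOC][26-33 FREE]

Derivation:
Op 1: a = malloc(5) -> a = 0; heap: [0-4 ALLOC][5-33 FREE]
Op 2: b = malloc(11) -> b = 5; heap: [0-4 ALLOC][5-15 ALLOC][16-33 FREE]
Op 3: free(b) -> (freed b); heap: [0-4 ALLOC][5-33 FREE]
Op 4: a = realloc(a, 17) -> a = 0; heap: [0-16 ALLOC][17-33 FREE]
Op 5: c = malloc(9) -> c = 17; heap: [0-16 ALLOC][17-25 ALLOC][26-33 FREE]
Op 6: d = malloc(6) -> d = 26; heap: [0-16 ALLOC][17-25 ALLOC][26-31 ALLOC][32-33 FREE]
free(d): d = 26 -> block [26-31 ALLOC]; mark free, coalesce with adjacent free neighbors -> [0-16 ALLOC][17-25 ALLOC][26-33 FREE]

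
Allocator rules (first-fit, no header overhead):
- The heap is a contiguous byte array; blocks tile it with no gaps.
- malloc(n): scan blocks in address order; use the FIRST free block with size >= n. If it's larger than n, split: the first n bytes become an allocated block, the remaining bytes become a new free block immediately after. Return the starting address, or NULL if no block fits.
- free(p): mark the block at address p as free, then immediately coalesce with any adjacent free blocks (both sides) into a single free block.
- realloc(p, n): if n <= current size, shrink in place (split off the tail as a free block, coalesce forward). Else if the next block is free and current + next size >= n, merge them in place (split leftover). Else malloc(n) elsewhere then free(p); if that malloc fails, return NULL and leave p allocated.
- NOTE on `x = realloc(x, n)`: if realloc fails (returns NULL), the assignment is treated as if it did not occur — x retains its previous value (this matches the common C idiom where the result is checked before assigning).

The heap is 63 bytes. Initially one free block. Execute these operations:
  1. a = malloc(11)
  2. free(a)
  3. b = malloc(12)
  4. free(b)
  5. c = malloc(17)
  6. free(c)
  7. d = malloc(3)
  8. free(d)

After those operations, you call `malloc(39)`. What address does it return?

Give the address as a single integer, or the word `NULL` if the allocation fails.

Op 1: a = malloc(11) -> a = 0; heap: [0-10 ALLOC][11-62 FREE]
Op 2: free(a) -> (freed a); heap: [0-62 FREE]
Op 3: b = malloc(12) -> b = 0; heap: [0-11 ALLOC][12-62 FREE]
Op 4: free(b) -> (freed b); heap: [0-62 FREE]
Op 5: c = malloc(17) -> c = 0; heap: [0-16 ALLOC][17-62 FREE]
Op 6: free(c) -> (freed c); heap: [0-62 FREE]
Op 7: d = malloc(3) -> d = 0; heap: [0-2 ALLOC][3-62 FREE]
Op 8: free(d) -> (freed d); heap: [0-62 FREE]
malloc(39): first-fit scan over [0-62 FREE] -> 0

Answer: 0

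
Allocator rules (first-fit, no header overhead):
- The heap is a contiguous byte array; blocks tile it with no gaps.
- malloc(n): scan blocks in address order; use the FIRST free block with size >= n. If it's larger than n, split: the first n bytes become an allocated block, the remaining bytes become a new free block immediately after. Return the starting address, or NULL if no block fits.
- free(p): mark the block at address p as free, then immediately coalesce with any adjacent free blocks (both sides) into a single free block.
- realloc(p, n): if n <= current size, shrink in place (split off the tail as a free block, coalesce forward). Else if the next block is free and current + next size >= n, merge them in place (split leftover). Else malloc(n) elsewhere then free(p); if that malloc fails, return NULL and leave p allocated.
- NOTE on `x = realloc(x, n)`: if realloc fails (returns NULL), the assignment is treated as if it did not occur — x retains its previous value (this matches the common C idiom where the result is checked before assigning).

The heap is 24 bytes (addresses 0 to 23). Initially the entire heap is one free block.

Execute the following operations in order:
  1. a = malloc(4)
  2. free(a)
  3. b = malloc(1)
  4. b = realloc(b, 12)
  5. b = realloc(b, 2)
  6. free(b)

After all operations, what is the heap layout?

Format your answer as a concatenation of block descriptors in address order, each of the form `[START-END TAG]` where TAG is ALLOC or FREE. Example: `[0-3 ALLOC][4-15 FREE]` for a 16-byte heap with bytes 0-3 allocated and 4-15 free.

Answer: [0-23 FREE]

Derivation:
Op 1: a = malloc(4) -> a = 0; heap: [0-3 ALLOC][4-23 FREE]
Op 2: free(a) -> (freed a); heap: [0-23 FREE]
Op 3: b = malloc(1) -> b = 0; heap: [0-0 ALLOC][1-23 FREE]
Op 4: b = realloc(b, 12) -> b = 0; heap: [0-11 ALLOC][12-23 FREE]
Op 5: b = realloc(b, 2) -> b = 0; heap: [0-1 ALLOC][2-23 FREE]
Op 6: free(b) -> (freed b); heap: [0-23 FREE]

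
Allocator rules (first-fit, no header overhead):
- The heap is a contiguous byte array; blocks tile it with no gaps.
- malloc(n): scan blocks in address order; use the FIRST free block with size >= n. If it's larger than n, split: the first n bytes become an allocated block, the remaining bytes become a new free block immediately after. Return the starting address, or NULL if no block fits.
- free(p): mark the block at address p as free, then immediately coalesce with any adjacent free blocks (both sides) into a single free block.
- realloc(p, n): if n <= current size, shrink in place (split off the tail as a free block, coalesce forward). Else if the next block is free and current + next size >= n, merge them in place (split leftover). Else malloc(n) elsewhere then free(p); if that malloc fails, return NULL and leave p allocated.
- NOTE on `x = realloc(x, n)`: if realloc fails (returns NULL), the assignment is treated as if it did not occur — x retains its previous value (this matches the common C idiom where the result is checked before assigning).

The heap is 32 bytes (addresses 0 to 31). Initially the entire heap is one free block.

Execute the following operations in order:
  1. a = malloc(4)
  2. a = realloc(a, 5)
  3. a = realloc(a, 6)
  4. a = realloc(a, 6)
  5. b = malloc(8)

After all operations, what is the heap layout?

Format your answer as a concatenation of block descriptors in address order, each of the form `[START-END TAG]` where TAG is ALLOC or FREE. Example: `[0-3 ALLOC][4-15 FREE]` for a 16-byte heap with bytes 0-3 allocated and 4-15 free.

Op 1: a = malloc(4) -> a = 0; heap: [0-3 ALLOC][4-31 FREE]
Op 2: a = realloc(a, 5) -> a = 0; heap: [0-4 ALLOC][5-31 FREE]
Op 3: a = realloc(a, 6) -> a = 0; heap: [0-5 ALLOC][6-31 FREE]
Op 4: a = realloc(a, 6) -> a = 0; heap: [0-5 ALLOC][6-31 FREE]
Op 5: b = malloc(8) -> b = 6; heap: [0-5 ALLOC][6-13 ALLOC][14-31 FREE]

Answer: [0-5 ALLOC][6-13 ALLOC][14-31 FREE]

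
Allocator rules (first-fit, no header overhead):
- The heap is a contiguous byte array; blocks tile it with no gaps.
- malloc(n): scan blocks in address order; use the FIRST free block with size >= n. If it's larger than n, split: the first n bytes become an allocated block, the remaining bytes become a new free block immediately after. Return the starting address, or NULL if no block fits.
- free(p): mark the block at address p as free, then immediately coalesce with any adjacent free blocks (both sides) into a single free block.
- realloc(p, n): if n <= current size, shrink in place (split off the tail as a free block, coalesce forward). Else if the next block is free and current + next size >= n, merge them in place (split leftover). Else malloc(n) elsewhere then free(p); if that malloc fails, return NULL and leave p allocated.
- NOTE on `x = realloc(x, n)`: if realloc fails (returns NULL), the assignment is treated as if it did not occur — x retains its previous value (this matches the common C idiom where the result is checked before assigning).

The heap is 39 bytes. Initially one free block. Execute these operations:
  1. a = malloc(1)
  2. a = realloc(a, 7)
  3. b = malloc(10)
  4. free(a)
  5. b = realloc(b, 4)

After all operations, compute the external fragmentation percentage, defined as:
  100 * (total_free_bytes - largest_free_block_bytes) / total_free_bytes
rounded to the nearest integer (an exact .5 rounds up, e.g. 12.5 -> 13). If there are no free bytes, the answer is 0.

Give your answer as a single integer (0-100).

Op 1: a = malloc(1) -> a = 0; heap: [0-0 ALLOC][1-38 FREE]
Op 2: a = realloc(a, 7) -> a = 0; heap: [0-6 ALLOC][7-38 FREE]
Op 3: b = malloc(10) -> b = 7; heap: [0-6 ALLOC][7-16 ALLOC][17-38 FREE]
Op 4: free(a) -> (freed a); heap: [0-6 FREE][7-16 ALLOC][17-38 FREE]
Op 5: b = realloc(b, 4) -> b = 7; heap: [0-6 FREE][7-10 ALLOC][11-38 FREE]
Free blocks: [7 28] total_free=35 largest=28 -> 100*(35-28)/35 = 700/35 = 20

Answer: 20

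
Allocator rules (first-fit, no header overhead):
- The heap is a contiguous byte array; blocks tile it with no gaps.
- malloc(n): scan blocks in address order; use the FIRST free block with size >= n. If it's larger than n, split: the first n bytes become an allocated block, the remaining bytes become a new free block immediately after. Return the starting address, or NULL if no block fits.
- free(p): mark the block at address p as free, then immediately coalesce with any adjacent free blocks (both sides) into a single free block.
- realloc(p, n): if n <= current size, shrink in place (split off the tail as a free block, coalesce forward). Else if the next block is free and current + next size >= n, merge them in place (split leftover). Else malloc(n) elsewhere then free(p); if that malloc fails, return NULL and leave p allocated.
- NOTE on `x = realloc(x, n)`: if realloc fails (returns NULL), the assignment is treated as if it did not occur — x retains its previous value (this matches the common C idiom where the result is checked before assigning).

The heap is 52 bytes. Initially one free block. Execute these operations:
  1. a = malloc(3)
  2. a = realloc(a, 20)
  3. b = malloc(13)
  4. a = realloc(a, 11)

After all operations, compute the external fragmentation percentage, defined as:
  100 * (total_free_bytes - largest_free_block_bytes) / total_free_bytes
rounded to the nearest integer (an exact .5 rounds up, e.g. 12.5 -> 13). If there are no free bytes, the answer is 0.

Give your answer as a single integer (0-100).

Op 1: a = malloc(3) -> a = 0; heap: [0-2 ALLOC][3-51 FREE]
Op 2: a = realloc(a, 20) -> a = 0; heap: [0-19 ALLOC][20-51 FREE]
Op 3: b = malloc(13) -> b = 20; heap: [0-19 ALLOC][20-32 ALLOC][33-51 FREE]
Op 4: a = realloc(a, 11) -> a = 0; heap: [0-10 ALLOC][11-19 FREE][20-32 ALLOC][33-51 FREE]
Free blocks: [9 19] total_free=28 largest=19 -> 100*(28-19)/28 = 900/28 ≈ 32.143 -> rounds to 32

Answer: 32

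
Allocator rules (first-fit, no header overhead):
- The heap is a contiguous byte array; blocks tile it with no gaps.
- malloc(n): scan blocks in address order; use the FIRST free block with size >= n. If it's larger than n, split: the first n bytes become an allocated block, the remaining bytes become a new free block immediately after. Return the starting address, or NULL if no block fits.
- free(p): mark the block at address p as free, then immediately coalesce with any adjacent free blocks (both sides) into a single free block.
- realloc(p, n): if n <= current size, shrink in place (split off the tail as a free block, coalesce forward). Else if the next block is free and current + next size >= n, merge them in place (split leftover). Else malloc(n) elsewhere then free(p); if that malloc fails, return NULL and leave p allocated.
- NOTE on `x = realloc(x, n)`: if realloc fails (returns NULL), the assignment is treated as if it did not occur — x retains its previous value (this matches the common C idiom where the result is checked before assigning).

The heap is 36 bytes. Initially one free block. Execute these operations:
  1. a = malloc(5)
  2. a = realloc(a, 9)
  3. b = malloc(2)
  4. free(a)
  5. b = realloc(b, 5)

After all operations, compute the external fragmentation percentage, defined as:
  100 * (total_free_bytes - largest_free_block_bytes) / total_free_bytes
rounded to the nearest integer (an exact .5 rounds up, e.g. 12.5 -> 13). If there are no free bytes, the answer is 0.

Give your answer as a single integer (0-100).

Answer: 29

Derivation:
Op 1: a = malloc(5) -> a = 0; heap: [0-4 ALLOC][5-35 FREE]
Op 2: a = realloc(a, 9) -> a = 0; heap: [0-8 ALLOC][9-35 FREE]
Op 3: b = malloc(2) -> b = 9; heap: [0-8 ALLOC][9-10 ALLOC][11-35 FREE]
Op 4: free(a) -> (freed a); heap: [0-8 FREE][9-10 ALLOC][11-35 FREE]
Op 5: b = realloc(b, 5) -> b = 9; heap: [0-8 FREE][9-13 ALLOC][14-35 FREE]
Free blocks: [9 22] total_free=31 largest=22 -> 100*(31-22)/31 = 900/31 ≈ 29.032 -> rounds to 29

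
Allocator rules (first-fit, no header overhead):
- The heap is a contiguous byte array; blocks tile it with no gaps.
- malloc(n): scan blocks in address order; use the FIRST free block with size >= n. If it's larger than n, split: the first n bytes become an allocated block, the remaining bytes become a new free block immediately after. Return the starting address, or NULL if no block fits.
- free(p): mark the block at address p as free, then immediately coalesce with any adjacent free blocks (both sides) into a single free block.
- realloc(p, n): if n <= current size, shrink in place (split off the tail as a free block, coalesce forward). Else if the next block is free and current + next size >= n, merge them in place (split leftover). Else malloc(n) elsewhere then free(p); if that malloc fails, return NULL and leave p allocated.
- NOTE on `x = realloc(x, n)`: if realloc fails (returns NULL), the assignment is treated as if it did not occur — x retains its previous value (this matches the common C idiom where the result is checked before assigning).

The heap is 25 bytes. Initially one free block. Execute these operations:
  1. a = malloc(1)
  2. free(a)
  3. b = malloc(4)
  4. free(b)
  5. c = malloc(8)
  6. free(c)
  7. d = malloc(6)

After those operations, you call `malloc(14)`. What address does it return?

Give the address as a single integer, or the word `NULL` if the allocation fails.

Op 1: a = malloc(1) -> a = 0; heap: [0-0 ALLOC][1-24 FREE]
Op 2: free(a) -> (freed a); heap: [0-24 FREE]
Op 3: b = malloc(4) -> b = 0; heap: [0-3 ALLOC][4-24 FREE]
Op 4: free(b) -> (freed b); heap: [0-24 FREE]
Op 5: c = malloc(8) -> c = 0; heap: [0-7 ALLOC][8-24 FREE]
Op 6: free(c) -> (freed c); heap: [0-24 FREE]
Op 7: d = malloc(6) -> d = 0; heap: [0-5 ALLOC][6-24 FREE]
malloc(14): first-fit scan over [0-5 ALLOC][6-24 FREE] -> 6

Answer: 6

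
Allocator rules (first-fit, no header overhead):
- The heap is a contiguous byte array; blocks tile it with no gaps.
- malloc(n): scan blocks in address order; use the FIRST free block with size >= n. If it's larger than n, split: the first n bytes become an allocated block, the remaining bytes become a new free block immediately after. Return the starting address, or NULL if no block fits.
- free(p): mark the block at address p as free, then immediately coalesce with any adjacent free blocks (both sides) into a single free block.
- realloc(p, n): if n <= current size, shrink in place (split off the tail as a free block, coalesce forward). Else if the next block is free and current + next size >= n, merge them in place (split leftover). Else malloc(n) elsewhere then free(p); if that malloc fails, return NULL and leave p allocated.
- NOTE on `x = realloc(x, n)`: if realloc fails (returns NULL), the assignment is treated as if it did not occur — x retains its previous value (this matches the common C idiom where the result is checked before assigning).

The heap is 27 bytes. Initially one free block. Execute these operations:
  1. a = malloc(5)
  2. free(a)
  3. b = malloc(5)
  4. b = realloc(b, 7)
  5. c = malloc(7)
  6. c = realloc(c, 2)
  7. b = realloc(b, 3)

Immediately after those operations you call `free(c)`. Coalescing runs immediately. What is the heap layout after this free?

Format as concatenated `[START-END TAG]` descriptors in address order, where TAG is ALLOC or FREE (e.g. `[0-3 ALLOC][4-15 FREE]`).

Op 1: a = malloc(5) -> a = 0; heap: [0-4 ALLOC][5-26 FREE]
Op 2: free(a) -> (freed a); heap: [0-26 FREE]
Op 3: b = malloc(5) -> b = 0; heap: [0-4 ALLOC][5-26 FREE]
Op 4: b = realloc(b, 7) -> b = 0; heap: [0-6 ALLOC][7-26 FREE]
Op 5: c = malloc(7) -> c = 7; heap: [0-6 ALLOC][7-13 ALLOC][14-26 FREE]
Op 6: c = realloc(c, 2) -> c = 7; heap: [0-6 ALLOC][7-8 ALLOC][9-26 FREE]
Op 7: b = realloc(b, 3) -> b = 0; heap: [0-2 ALLOC][3-6 FREE][7-8 ALLOC][9-26 FREE]
free(c): c = 7 -> block [7-8 ALLOC]; mark free, coalesce with adjacent free neighbors -> [0-2 ALLOC][3-26 FREE]

Answer: [0-2 ALLOC][3-26 FREE]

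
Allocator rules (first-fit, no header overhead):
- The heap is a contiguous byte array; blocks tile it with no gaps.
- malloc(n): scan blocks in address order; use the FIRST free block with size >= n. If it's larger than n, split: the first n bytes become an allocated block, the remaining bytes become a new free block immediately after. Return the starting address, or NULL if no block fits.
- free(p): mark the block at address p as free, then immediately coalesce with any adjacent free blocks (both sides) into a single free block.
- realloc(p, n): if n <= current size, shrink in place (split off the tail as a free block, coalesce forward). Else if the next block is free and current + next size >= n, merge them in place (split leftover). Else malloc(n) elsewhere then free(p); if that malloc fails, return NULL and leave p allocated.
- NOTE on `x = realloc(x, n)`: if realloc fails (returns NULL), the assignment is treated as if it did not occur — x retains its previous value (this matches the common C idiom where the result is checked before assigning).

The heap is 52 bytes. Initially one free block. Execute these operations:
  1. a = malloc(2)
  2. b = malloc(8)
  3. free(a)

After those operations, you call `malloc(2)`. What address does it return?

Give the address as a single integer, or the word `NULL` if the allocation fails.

Op 1: a = malloc(2) -> a = 0; heap: [0-1 ALLOC][2-51 FREE]
Op 2: b = malloc(8) -> b = 2; heap: [0-1 ALLOC][2-9 ALLOC][10-51 FREE]
Op 3: free(a) -> (freed a); heap: [0-1 FREE][2-9 ALLOC][10-51 FREE]
malloc(2): first-fit scan over [0-1 FREE][2-9 ALLOC][10-51 FREE] -> 0

Answer: 0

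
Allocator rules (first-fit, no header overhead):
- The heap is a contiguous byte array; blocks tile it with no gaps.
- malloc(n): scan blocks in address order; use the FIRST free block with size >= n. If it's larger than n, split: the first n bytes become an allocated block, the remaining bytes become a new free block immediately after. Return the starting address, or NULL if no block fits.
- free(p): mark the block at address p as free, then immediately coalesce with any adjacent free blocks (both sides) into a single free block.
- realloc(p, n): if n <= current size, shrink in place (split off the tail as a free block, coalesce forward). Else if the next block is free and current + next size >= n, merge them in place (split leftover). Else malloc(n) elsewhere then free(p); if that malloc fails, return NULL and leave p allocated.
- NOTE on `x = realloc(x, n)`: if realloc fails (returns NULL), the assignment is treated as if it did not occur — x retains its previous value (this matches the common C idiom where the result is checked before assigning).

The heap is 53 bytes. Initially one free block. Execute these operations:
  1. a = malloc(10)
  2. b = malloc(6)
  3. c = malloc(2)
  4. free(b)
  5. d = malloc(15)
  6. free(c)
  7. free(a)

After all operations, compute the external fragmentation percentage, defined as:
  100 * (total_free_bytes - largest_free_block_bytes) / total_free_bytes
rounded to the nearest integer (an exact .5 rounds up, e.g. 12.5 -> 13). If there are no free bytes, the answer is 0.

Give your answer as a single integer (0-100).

Op 1: a = malloc(10) -> a = 0; heap: [0-9 ALLOC][10-52 FREE]
Op 2: b = malloc(6) -> b = 10; heap: [0-9 ALLOC][10-15 ALLOC][16-52 FREE]
Op 3: c = malloc(2) -> c = 16; heap: [0-9 ALLOC][10-15 ALLOC][16-17 ALLOC][18-52 FREE]
Op 4: free(b) -> (freed b); heap: [0-9 ALLOC][10-15 FREE][16-17 ALLOC][18-52 FREE]
Op 5: d = malloc(15) -> d = 18; heap: [0-9 ALLOC][10-15 FREE][16-17 ALLOC][18-32 ALLOC][33-52 FREE]
Op 6: free(c) -> (freed c); heap: [0-9 ALLOC][10-17 FREE][18-32 ALLOC][33-52 FREE]
Op 7: free(a) -> (freed a); heap: [0-17 FREE][18-32 ALLOC][33-52 FREE]
Free blocks: [18 20] total_free=38 largest=20 -> 100*(38-20)/38 = 1800/38 ≈ 47.368 -> rounds to 47

Answer: 47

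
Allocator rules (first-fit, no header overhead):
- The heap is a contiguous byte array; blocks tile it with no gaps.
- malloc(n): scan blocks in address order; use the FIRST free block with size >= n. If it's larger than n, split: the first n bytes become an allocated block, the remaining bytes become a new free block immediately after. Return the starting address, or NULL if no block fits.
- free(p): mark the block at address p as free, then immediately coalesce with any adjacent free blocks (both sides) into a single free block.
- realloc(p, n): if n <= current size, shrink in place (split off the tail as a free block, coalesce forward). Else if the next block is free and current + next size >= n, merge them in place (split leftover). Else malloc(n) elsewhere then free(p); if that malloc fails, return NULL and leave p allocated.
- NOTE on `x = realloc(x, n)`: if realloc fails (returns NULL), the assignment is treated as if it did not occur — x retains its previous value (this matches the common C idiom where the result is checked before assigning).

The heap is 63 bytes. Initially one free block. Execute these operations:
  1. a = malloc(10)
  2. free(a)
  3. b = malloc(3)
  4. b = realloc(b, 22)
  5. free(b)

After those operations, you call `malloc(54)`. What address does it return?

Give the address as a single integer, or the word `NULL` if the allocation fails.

Op 1: a = malloc(10) -> a = 0; heap: [0-9 ALLOC][10-62 FREE]
Op 2: free(a) -> (freed a); heap: [0-62 FREE]
Op 3: b = malloc(3) -> b = 0; heap: [0-2 ALLOC][3-62 FREE]
Op 4: b = realloc(b, 22) -> b = 0; heap: [0-21 ALLOC][22-62 FREE]
Op 5: free(b) -> (freed b); heap: [0-62 FREE]
malloc(54): first-fit scan over [0-62 FREE] -> 0

Answer: 0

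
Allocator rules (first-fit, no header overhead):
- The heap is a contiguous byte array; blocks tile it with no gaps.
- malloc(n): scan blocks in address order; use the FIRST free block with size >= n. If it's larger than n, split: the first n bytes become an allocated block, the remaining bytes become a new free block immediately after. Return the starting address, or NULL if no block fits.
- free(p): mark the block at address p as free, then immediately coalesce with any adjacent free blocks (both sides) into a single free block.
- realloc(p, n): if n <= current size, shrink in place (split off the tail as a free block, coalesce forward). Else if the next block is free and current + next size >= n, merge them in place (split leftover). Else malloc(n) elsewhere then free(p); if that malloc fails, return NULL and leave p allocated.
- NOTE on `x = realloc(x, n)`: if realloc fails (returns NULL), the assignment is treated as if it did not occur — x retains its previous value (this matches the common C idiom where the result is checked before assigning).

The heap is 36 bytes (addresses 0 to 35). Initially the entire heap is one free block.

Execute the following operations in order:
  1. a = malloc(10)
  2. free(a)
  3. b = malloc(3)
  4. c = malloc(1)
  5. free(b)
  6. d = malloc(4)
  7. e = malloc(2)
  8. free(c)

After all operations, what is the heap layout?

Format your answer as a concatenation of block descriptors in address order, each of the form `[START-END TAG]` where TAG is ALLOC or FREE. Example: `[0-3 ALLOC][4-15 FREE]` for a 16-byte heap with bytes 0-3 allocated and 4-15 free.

Answer: [0-1 ALLOC][2-3 FREE][4-7 ALLOC][8-35 FREE]

Derivation:
Op 1: a = malloc(10) -> a = 0; heap: [0-9 ALLOC][10-35 FREE]
Op 2: free(a) -> (freed a); heap: [0-35 FREE]
Op 3: b = malloc(3) -> b = 0; heap: [0-2 ALLOC][3-35 FREE]
Op 4: c = malloc(1) -> c = 3; heap: [0-2 ALLOC][3-3 ALLOC][4-35 FREE]
Op 5: free(b) -> (freed b); heap: [0-2 FREE][3-3 ALLOC][4-35 FREE]
Op 6: d = malloc(4) -> d = 4; heap: [0-2 FREE][3-3 ALLOC][4-7 ALLOC][8-35 FREE]
Op 7: e = malloc(2) -> e = 0; heap: [0-1 ALLOC][2-2 FREE][3-3 ALLOC][4-7 ALLOC][8-35 FREE]
Op 8: free(c) -> (freed c); heap: [0-1 ALLOC][2-3 FREE][4-7 ALLOC][8-35 FREE]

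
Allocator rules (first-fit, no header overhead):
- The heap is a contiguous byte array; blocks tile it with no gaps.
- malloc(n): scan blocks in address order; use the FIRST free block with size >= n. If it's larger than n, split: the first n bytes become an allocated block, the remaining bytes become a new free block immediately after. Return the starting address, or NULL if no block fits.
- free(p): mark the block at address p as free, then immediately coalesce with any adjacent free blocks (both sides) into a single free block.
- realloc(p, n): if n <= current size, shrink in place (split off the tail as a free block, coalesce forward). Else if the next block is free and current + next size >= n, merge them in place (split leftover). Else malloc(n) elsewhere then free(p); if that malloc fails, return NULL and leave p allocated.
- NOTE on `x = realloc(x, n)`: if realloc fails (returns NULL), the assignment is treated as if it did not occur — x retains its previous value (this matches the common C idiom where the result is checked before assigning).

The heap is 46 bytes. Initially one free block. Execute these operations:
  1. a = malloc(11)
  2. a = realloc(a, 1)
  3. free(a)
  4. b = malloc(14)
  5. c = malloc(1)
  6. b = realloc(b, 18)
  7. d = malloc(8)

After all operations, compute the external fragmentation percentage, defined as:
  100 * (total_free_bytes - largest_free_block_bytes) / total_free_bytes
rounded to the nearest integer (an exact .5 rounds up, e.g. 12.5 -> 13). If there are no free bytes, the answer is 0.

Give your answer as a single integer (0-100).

Answer: 32

Derivation:
Op 1: a = malloc(11) -> a = 0; heap: [0-10 ALLOC][11-45 FREE]
Op 2: a = realloc(a, 1) -> a = 0; heap: [0-0 ALLOC][1-45 FREE]
Op 3: free(a) -> (freed a); heap: [0-45 FREE]
Op 4: b = malloc(14) -> b = 0; heap: [0-13 ALLOC][14-45 FREE]
Op 5: c = malloc(1) -> c = 14; heap: [0-13 ALLOC][14-14 ALLOC][15-45 FREE]
Op 6: b = realloc(b, 18) -> b = 15; heap: [0-13 FREE][14-14 ALLOC][15-32 ALLOC][33-45 FREE]
Op 7: d = malloc(8) -> d = 0; heap: [0-7 ALLOC][8-13 FREE][14-14 ALLOC][15-32 ALLOC][33-45 FREE]
Free blocks: [6 13] total_free=19 largest=13 -> 100*(19-13)/19 = 600/19 ≈ 31.579 -> rounds to 32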